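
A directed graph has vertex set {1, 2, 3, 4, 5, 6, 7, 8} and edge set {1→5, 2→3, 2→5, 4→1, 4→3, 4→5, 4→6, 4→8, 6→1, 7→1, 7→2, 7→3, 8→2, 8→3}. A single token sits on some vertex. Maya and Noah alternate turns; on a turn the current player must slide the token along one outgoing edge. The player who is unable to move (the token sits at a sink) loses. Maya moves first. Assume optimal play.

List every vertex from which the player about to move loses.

3, 5, 6

Use the standard recursion: the mover loses at a terminal position; elsewhere, the mover wins exactly when some move hands the opponent an L position.
Every edge goes from a vertex to one that appears earlier in the order 3, 5, 2, 1, 6, 8, 4, 7, so processing vertices in that order labels each vertex after all of its successors.
3: no outgoing edge → L
5: no outgoing edge → L
2: W (go to 5, an L position)
1: W (go to 5, an L position)
6: L (sole option 1(W) is W)
8: W (go to 3, an L position)
4: W (go to 6, an L position)
7: W (go to 3, an L position)
Reading off the rows marked L gives the requested list; there are 3 such vertices.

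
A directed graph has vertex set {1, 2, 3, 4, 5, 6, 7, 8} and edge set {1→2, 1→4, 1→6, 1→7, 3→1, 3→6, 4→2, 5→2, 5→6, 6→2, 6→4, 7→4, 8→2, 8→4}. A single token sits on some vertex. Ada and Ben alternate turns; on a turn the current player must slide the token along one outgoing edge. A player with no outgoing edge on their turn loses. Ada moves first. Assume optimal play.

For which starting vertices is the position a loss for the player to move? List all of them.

Classify positions by backward induction: terminal positions (no move available) are L. From any other position, the mover wins iff some move reaches an L.
Every edge goes from a vertex to one that appears earlier in the order 2, 4, 6, 7, 1, 5, 8, 3, so processing vertices in that order labels each vertex after all of its successors.
2: no outgoing edge → L
4: →2(L), so W
6: →2(L), so W
7: →4(W) only, which is W, so L
1: →7(L), so W
5: →2(L), so W
8: →2(L), so W
3: →1(W), 6(W) — all W, so L
The losing starting vertices are exactly the entries labelled L in this table (3 of them).

2, 3, 7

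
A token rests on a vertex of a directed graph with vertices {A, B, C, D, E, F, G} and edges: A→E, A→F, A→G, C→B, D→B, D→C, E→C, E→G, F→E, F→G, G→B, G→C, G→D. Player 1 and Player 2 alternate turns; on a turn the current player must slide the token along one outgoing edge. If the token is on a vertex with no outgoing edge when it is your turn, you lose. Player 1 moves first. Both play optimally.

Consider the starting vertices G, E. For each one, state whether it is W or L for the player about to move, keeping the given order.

Compute win/loss labels from the base case upward. A position with no move is L. Any other position is W if it can reach an L in one move, else L.
Every edge goes from a vertex to one that appears earlier in the order B, C, D, G, E, F, A, so processing vertices in that order labels each vertex after all of its successors.
B: no outgoing edge → L
C: reaches L-position B → W
D: reaches L-position B → W
G: reaches L-position B → W
E: only reaches G(W), C(W), all W → L
F: reaches L-position E → W
A: reaches L-position E → W

G: W, E: L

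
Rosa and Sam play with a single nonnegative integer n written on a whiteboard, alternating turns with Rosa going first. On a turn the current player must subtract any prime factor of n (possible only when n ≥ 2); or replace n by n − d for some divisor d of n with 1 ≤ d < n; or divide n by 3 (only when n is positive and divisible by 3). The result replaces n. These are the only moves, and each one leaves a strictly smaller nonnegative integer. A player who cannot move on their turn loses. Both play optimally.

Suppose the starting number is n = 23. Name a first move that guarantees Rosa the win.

Label each position W (a win for the player to move) or L (a loss). A position with no legal move is L; any other position is W exactly when some move reaches an L, and L when every move reaches a W.
n=0: no move → L
n=1: no move → L
n=2: W (go to 0, an L position)
n=3: W (go to 0, an L position)
n=4: L (options 2(W), 3(W) are all W)
n=5: W (go to 0, an L position)
n=6: W (go to 4, an L position)
n=7: W (go to 0, an L position)
n=8: W (go to 4, an L position)
n=9: L (options 3(W), 6(W), 8(W) are all W)
n=10: W (go to 9, an L position)
n=11: W (go to 0, an L position)
n=12: W (go to 4, an L position)
n=13: W (go to 0, an L position)
n=14: L (options 7(W), 12(W), 13(W) are all W)
n=15: W (go to 14, an L position)
n=16: W (go to 14, an L position)
n=17: W (go to 0, an L position)
n=18: W (go to 9, an L position)
n=19: W (go to 0, an L position)
n=20: L (options 10(W), 15(W), 16(W), 18(W), 19(W) are all W)
n=21: W (go to 14, an L position)
n=22: W (go to 20, an L position)
n=23: W (go to 0, an L position)
From 23, the L positions reachable in one move are: 0.

Move to 0.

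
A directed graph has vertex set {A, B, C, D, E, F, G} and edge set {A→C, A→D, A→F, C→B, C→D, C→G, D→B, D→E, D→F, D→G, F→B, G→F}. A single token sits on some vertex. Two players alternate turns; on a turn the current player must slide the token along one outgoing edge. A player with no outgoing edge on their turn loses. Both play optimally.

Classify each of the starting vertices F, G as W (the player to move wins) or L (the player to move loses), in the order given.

F: W, G: L

Classify positions by backward induction: terminal positions (no move available) are L. From any other position, the mover wins iff some move reaches an L.
Every edge goes from a vertex to one that appears earlier in the order E, B, F, G, D, C, A, so processing vertices in that order labels each vertex after all of its successors.
E: no outgoing edge → L
B: no outgoing edge → L
F: reaches L-position B → W
G: only reaches F(W), which is W → L
D: reaches L-position G → W
C: reaches L-position G → W
A: only reaches C(W), D(W), F(W), all W → L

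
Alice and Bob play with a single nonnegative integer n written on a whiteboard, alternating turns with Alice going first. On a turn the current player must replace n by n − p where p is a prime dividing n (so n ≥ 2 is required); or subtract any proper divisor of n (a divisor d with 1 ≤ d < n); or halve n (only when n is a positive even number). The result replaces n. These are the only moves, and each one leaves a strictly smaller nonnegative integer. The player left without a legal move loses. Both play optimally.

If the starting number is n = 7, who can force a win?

Alice wins.

Positions with no move are L. A position that does have a move is losing for the player to move precisely when every available move leads to a winning position for the opponent. Fill in the labels:
n=0: no move → L
n=1: no move → L
n=2: can move to 0, which is L ⇒ W
n=3: can move to 0, which is L ⇒ W
n=4: moves to 2(W), 3(W); every one is W ⇒ L
n=5: can move to 0, which is L ⇒ W
n=6: can move to 4, which is L ⇒ W
n=7: can move to 0, which is L ⇒ W
The starting position 7 is W: Alice should move to 0, handing over an L position.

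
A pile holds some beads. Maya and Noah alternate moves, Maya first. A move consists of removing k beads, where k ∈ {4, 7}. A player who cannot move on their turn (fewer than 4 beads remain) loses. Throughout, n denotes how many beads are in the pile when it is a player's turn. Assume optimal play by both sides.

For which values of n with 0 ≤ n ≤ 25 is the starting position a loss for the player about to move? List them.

0, 1, 2, 3, 11, 12, 13, 14, 22, 23, 24, 25

Positions with no move are L. A position that does have a move is losing for the player to move precisely when every available move leads to a winning position for the opponent. Fill in the labels:
n=0: no move → L
n=1: no move → L
n=2: no move → L
n=3: no move → L
n=4: W (go to 0, an L position)
n=5: W (go to 1, an L position)
n=6: W (go to 2, an L position)
n=7: W (go to 3, an L position)
n=8: W (go to 1, an L position)
n=9: W (go to 2, an L position)
n=10: W (go to 3, an L position)
n=11: L (options 7(W), 4(W) are all W)
n=12: L (options 8(W), 5(W) are all W)
n=13: L (options 9(W), 6(W) are all W)
n=14: L (options 10(W), 7(W) are all W)
n=15: W (go to 11, an L position)
n=16: W (go to 12, an L position)
n=17: W (go to 13, an L position)
n=18: W (go to 14, an L position)
n=19: W (go to 12, an L position)
n=20: W (go to 13, an L position)
n=21: W (go to 14, an L position)
n=22: L (options 18(W), 15(W) are all W)
n=23: L (options 19(W), 16(W) are all W)
n=24: L (options 20(W), 17(W) are all W)
n=25: L (options 21(W), 18(W) are all W)
The losing starting values of n are exactly the entries labelled L in this table (12 of them).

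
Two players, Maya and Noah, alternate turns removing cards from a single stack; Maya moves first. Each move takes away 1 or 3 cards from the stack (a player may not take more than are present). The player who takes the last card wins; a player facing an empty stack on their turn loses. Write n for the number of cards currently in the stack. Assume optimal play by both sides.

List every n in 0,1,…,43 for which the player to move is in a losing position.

0, 2, 4, 6, 8, 10, 12, 14, 16, 18, 20, 22, 24, 26, 28, 30, 32, 34, 36, 38, 40, 42

Use the standard recursion: the mover loses at a terminal position; elsewhere, the mover wins exactly when some move hands the opponent an L position.
n=0: no move → L
n=1: W (go to 0, an L position)
n=2: L (sole option 1(W) is W)
n=3: W (go to 2, an L position)
n=4: L (options 3(W), 1(W) are all W)
n=5: W (go to 4, an L position)
n=6: L (options 5(W), 3(W) are all W)
n=7: W (go to 6, an L position)
n=8: L (options 7(W), 5(W) are all W)
n=9: W (go to 8, an L position)
n=10: L (options 9(W), 7(W) are all W)
n=11: W (go to 10, an L position)
n=12: L (options 11(W), 9(W) are all W)
n=13: W (go to 12, an L position)
n=14: L (options 13(W), 11(W) are all W)
n=15: W (go to 14, an L position)
n=16: L (options 15(W), 13(W) are all W)
n=17: W (go to 16, an L position)
n=18: L (options 17(W), 15(W) are all W)
n=19: W (go to 18, an L position)
n=20: L (options 19(W), 17(W) are all W)
n=21: W (go to 20, an L position)
n=22: L (options 21(W), 19(W) are all W)
n=23: W (go to 22, an L position)
n=24: L (options 23(W), 21(W) are all W)
n=25: W (go to 24, an L position)
n=26: L (options 25(W), 23(W) are all W)
n=27: W (go to 26, an L position)
n=28: L (options 27(W), 25(W) are all W)
n=29: W (go to 28, an L position)
n=30: L (options 29(W), 27(W) are all W)
n=31: W (go to 30, an L position)
n=32: L (options 31(W), 29(W) are all W)
n=33: W (go to 32, an L position)
n=34: L (options 33(W), 31(W) are all W)
n=35: W (go to 34, an L position)
n=36: L (options 35(W), 33(W) are all W)
n=37: W (go to 36, an L position)
n=38: L (options 37(W), 35(W) are all W)
n=39: W (go to 38, an L position)
n=40: L (options 39(W), 37(W) are all W)
n=41: W (go to 40, an L position)
n=42: L (options 41(W), 39(W) are all W)
n=43: W (go to 42, an L position)
The losing starting values of n are exactly the entries labelled L in this table (22 of them).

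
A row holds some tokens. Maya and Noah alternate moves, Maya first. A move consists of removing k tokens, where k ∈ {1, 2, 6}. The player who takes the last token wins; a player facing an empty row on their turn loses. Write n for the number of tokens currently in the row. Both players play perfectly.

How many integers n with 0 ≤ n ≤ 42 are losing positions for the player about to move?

Build the W/L table. Terminal = L. A non-terminal position is W if it has a move to some L; otherwise it is L.
n=0: no move → L
n=1: W (go to 0, an L position)
n=2: W (go to 0, an L position)
n=3: L (options 2(W), 1(W) are all W)
n=4: W (go to 3, an L position)
n=5: W (go to 3, an L position)
n=6: W (go to 0, an L position)
n=7: L (options 6(W), 5(W), 1(W) are all W)
n=8: W (go to 7, an L position)
n=9: W (go to 7, an L position)
n=10: L (options 9(W), 8(W), 4(W) are all W)
n=11: W (go to 10, an L position)
n=12: W (go to 10, an L position)
n=13: W (go to 7, an L position)
n=14: L (options 13(W), 12(W), 8(W) are all W)
n=15: W (go to 14, an L position)
n=16: W (go to 14, an L position)
n=17: L (options 16(W), 15(W), 11(W) are all W)
n=18: W (go to 17, an L position)
n=19: W (go to 17, an L position)
n=20: W (go to 14, an L position)
n=21: L (options 20(W), 19(W), 15(W) are all W)
n=22: W (go to 21, an L position)
n=23: W (go to 21, an L position)
n=24: L (options 23(W), 22(W), 18(W) are all W)
n=25: W (go to 24, an L position)
n=26: W (go to 24, an L position)
n=27: W (go to 21, an L position)
n=28: L (options 27(W), 26(W), 22(W) are all W)
n=29: W (go to 28, an L position)
n=30: W (go to 28, an L position)
n=31: L (options 30(W), 29(W), 25(W) are all W)
n=32: W (go to 31, an L position)
n=33: W (go to 31, an L position)
n=34: W (go to 28, an L position)
n=35: L (options 34(W), 33(W), 29(W) are all W)
n=36: W (go to 35, an L position)
n=37: W (go to 35, an L position)
n=38: L (options 37(W), 36(W), 32(W) are all W)
n=39: W (go to 38, an L position)
n=40: W (go to 38, an L position)
n=41: W (go to 35, an L position)
n=42: L (options 41(W), 40(W), 36(W) are all W)
L entries with 0 ≤ n ≤ 42: n = 0, 3, 7, 10, 14, 17, 21, 24, 28, 31, 35, 38, 42; that makes 13.

13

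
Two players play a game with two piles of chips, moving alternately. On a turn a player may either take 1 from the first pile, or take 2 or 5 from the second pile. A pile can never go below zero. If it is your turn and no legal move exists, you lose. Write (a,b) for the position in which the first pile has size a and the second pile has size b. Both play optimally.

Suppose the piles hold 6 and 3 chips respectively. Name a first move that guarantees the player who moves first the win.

Positions with no move are L. A position that does have a move is losing for the player to move precisely when every available move leads to a winning position for the opponent. Fill in the labels:
No move ever increases a pile, so every position that can arise here has a ≤ 6 and b ≤ 3; it is enough to label the cells with 0 ≤ a ≤ 6 and 0 ≤ b ≤ 3.
Every move lowers a or b (never raises either), so fill the grid row by row in increasing a, and left to right within a row: each cell's successors are then already labelled.
      b=0  b=1  b=2  b=3
a=0:    L    L    W    W
a=1:    W    W    L    L
a=2:    L    L    W    W
a=3:    W    W    L    L
a=4:    L    L    W    W
a=5:    W    W    L    L
a=6:    L    L    W    W
Cells with no legal move (terminal, hence L): (0,0), (0,1).
The remaining L cells, each justified by listing all of its moves:
(1,2): L (options (0,2)(W), (1,0)(W) are all W)
(1,3): L (options (0,3)(W), (1,1)(W) are all W)
(2,0): L (sole option (1,0)(W) is W)
(2,1): L (sole option (1,1)(W) is W)
(3,2): L (options (2,2)(W), (3,0)(W) are all W)
(3,3): L (options (2,3)(W), (3,1)(W) are all W)
(4,0): L (sole option (3,0)(W) is W)
(4,1): L (sole option (3,1)(W) is W)
(5,2): L (options (4,2)(W), (5,0)(W) are all W)
(5,3): L (options (4,3)(W), (5,1)(W) are all W)
(6,0): L (sole option (5,0)(W) is W)
(6,1): L (sole option (5,1)(W) is W)
Every other cell has at least one move into one of the L cells above, so it is W.
From (6,3), the L positions reachable in one move are: (5,3), (6,1). Any move reaching one of these is winning.

Move to (5,3).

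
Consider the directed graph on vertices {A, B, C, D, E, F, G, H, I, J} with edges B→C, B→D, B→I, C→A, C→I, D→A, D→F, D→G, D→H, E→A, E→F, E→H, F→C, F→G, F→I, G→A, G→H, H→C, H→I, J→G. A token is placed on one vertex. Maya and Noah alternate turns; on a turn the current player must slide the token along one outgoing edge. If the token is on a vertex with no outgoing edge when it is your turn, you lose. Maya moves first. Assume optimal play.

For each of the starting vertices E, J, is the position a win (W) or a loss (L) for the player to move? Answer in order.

Use the standard recursion: the mover loses at a terminal position; elsewhere, the mover wins exactly when some move hands the opponent an L position.
Every edge goes from a vertex to one that appears earlier in the order A, I, C, H, G, F, E, J, D, B, so processing vertices in that order labels each vertex after all of its successors.
A: no outgoing edge → L
I: no outgoing edge → L
C: can move to I, which is L ⇒ W
H: can move to I, which is L ⇒ W
G: can move to A, which is L ⇒ W
F: can move to I, which is L ⇒ W
E: can move to A, which is L ⇒ W
J: the only move is to G(W), a W ⇒ L
D: can move to A, which is L ⇒ W
B: can move to I, which is L ⇒ W

E: W, J: L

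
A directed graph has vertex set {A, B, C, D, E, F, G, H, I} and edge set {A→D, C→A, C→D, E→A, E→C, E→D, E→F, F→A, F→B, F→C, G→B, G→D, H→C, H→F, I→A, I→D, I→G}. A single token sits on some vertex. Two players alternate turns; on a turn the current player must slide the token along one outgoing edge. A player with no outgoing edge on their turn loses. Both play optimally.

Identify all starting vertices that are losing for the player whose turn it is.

B, D, H

Compute win/loss labels from the base case upward. A position with no move is L. Any other position is W if it can reach an L in one move, else L.
Every edge goes from a vertex to one that appears earlier in the order B, D, A, C, G, F, E, I, H, so processing vertices in that order labels each vertex after all of its successors.
B: no outgoing edge → L
D: no outgoing edge → L
A: W (go to D, an L position)
C: W (go to D, an L position)
G: W (go to D, an L position)
F: W (go to B, an L position)
E: W (go to D, an L position)
I: W (go to D, an L position)
H: L (options F(W), C(W) are all W)
The losing starting vertices are exactly the entries labelled L in this table (3 of them).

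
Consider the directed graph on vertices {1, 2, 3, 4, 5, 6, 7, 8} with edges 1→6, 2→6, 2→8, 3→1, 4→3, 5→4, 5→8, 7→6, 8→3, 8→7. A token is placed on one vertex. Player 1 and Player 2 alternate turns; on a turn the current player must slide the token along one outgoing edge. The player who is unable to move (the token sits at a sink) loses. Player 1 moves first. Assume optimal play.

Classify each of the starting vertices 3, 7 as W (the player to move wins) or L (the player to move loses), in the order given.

Positions with no move are L. A position that does have a move is losing for the player to move precisely when every available move leads to a winning position for the opponent. Fill in the labels:
Every edge goes from a vertex to one that appears earlier in the order 6, 7, 1, 3, 8, 2, 4, 5, so processing vertices in that order labels each vertex after all of its successors.
6: no outgoing edge → L
7: reaches L-position 6 → W
1: reaches L-position 6 → W
3: only reaches 1(W), which is W → L
8: reaches L-position 3 → W
2: reaches L-position 6 → W
4: reaches L-position 3 → W
5: only reaches 4(W), 8(W), all W → L

3: L, 7: W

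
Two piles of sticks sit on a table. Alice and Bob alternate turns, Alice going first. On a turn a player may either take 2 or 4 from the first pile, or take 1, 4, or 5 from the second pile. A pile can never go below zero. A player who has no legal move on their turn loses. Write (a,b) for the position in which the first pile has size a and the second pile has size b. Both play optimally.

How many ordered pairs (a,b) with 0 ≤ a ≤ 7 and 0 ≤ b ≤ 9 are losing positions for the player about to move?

Compute win/loss labels from the base case upward. A position with no move is L. Any other position is W if it can reach an L in one move, else L.
Every move lowers a or b (never raises either), so fill the grid row by row in increasing a, and left to right within a row: each cell's successors are then already labelled.
      b=0  b=1  b=2  b=3  b=4  b=5  b=6  b=7  b=8  b=9
a=0:    L    W    L    W    W    W    W    W    L    W
a=1:    L    W    L    W    W    W    W    W    L    W
a=2:    W    L    W    L    W    W    W    W    W    L
a=3:    W    L    W    L    W    W    W    W    W    L
a=4:    W    W    W    W    L    W    L    W    W    W
a=5:    W    W    W    W    L    W    L    W    W    W
a=6:    L    W    L    W    W    W    W    W    L    W
a=7:    L    W    L    W    W    W    W    W    L    W
Cells with no legal move (terminal, hence L): (0,0), (1,0).
The remaining L cells, each justified by listing all of its moves:
(0,2): L (sole option (0,1)(W) is W)
(0,8): L (options (0,7)(W), (0,4)(W), (0,3)(W) are all W)
(1,2): L (sole option (1,1)(W) is W)
(1,8): L (options (1,7)(W), (1,4)(W), (1,3)(W) are all W)
(2,1): L (options (0,1)(W), (2,0)(W) are all W)
(2,3): L (options (0,3)(W), (2,2)(W) are all W)
(2,9): L (options (0,9)(W), (2,8)(W), (2,5)(W), (2,4)(W) are all W)
(3,1): L (options (1,1)(W), (3,0)(W) are all W)
(3,3): L (options (1,3)(W), (3,2)(W) are all W)
(3,9): L (options (1,9)(W), (3,8)(W), (3,5)(W), (3,4)(W) are all W)
(4,4): L (options (2,4)(W), (0,4)(W), (4,3)(W), (4,0)(W) are all W)
(4,6): L (options (2,6)(W), (0,6)(W), (4,5)(W), (4,2)(W), (4,1)(W) are all W)
(5,4): L (options (3,4)(W), (1,4)(W), (5,3)(W), (5,0)(W) are all W)
(5,6): L (options (3,6)(W), (1,6)(W), (5,5)(W), (5,2)(W), (5,1)(W) are all W)
(6,0): L (options (4,0)(W), (2,0)(W) are all W)
(6,2): L (options (4,2)(W), (2,2)(W), (6,1)(W) are all W)
(6,8): L (options (4,8)(W), (2,8)(W), (6,7)(W), (6,4)(W), (6,3)(W) are all W)
(7,0): L (options (5,0)(W), (3,0)(W) are all W)
(7,2): L (options (5,2)(W), (3,2)(W), (7,1)(W) are all W)
(7,8): L (options (5,8)(W), (3,8)(W), (7,7)(W), (7,4)(W), (7,3)(W) are all W)
Every other cell has at least one move into one of the L cells above, so it is W.
L cells per row: a=0: 3, a=1: 3, a=2: 3, a=3: 3, a=4: 2, a=5: 2, a=6: 3, a=7: 3; total 22.

22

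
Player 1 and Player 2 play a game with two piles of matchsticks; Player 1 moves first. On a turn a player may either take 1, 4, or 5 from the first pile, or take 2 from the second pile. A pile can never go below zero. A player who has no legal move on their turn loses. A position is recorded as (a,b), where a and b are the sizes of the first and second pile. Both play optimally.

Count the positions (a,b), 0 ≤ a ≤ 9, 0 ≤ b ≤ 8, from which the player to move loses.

Positions with no move are L. A position that does have a move is losing for the player to move precisely when every available move leads to a winning position for the opponent. Fill in the labels:
Every move lowers a or b (never raises either), so fill the grid row by row in increasing a, and left to right within a row: each cell's successors are then already labelled.
      b=0  b=1  b=2  b=3  b=4  b=5  b=6  b=7  b=8
a=0:    L    L    W    W    L    L    W    W    L
a=1:    W    W    L    L    W    W    L    L    W
a=2:    L    L    W    W    L    L    W    W    L
a=3:    W    W    L    L    W    W    L    L    W
a=4:    W    W    W    W    W    W    W    W    W
a=5:    W    W    W    W    W    W    W    W    W
a=6:    W    W    W    W    W    W    W    W    W
a=7:    W    W    W    W    W    W    W    W    W
a=8:    L    L    W    W    L    L    W    W    L
a=9:    W    W    L    L    W    W    L    L    W
Cells with no legal move (terminal, hence L): (0,0), (0,1).
The remaining L cells, each justified by listing all of its moves:
(0,4): L (sole option (0,2)(W) is W)
(0,5): L (sole option (0,3)(W) is W)
(0,8): L (sole option (0,6)(W) is W)
(1,2): L (options (0,2)(W), (1,0)(W) are all W)
(1,3): L (options (0,3)(W), (1,1)(W) are all W)
(1,6): L (options (0,6)(W), (1,4)(W) are all W)
(1,7): L (options (0,7)(W), (1,5)(W) are all W)
(2,0): L (sole option (1,0)(W) is W)
(2,1): L (sole option (1,1)(W) is W)
(2,4): L (options (1,4)(W), (2,2)(W) are all W)
(2,5): L (options (1,5)(W), (2,3)(W) are all W)
(2,8): L (options (1,8)(W), (2,6)(W) are all W)
(3,2): L (options (2,2)(W), (3,0)(W) are all W)
(3,3): L (options (2,3)(W), (3,1)(W) are all W)
(3,6): L (options (2,6)(W), (3,4)(W) are all W)
(3,7): L (options (2,7)(W), (3,5)(W) are all W)
(8,0): L (options (7,0)(W), (4,0)(W), (3,0)(W) are all W)
(8,1): L (options (7,1)(W), (4,1)(W), (3,1)(W) are all W)
(8,4): L (options (7,4)(W), (4,4)(W), (3,4)(W), (8,2)(W) are all W)
(8,5): L (options (7,5)(W), (4,5)(W), (3,5)(W), (8,3)(W) are all W)
(8,8): L (options (7,8)(W), (4,8)(W), (3,8)(W), (8,6)(W) are all W)
(9,2): L (options (8,2)(W), (5,2)(W), (4,2)(W), (9,0)(W) are all W)
(9,3): L (options (8,3)(W), (5,3)(W), (4,3)(W), (9,1)(W) are all W)
(9,6): L (options (8,6)(W), (5,6)(W), (4,6)(W), (9,4)(W) are all W)
(9,7): L (options (8,7)(W), (5,7)(W), (4,7)(W), (9,5)(W) are all W)
Every other cell has at least one move into one of the L cells above, so it is W.
L cells per row: a=0: 5, a=1: 4, a=2: 5, a=3: 4, a=4: 0, a=5: 0, a=6: 0, a=7: 0, a=8: 5, a=9: 4; total 27.

27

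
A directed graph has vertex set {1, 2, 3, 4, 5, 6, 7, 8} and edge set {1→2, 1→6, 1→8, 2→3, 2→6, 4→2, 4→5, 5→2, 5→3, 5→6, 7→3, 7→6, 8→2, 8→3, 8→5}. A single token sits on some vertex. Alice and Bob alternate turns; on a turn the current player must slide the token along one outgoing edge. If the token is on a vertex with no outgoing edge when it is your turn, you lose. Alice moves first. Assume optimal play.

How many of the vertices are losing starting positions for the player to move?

Work bottom-up. With no move the player to move loses. Otherwise the position is W if at least one move leads to an L position for the opponent, and L if every move leads to a W.
Every edge goes from a vertex to one that appears earlier in the order 6, 3, 2, 7, 5, 4, 8, 1, so processing vertices in that order labels each vertex after all of its successors.
6: no outgoing edge → L
3: no outgoing edge → L
2: can move to 3, which is L ⇒ W
7: can move to 3, which is L ⇒ W
5: can move to 3, which is L ⇒ W
4: moves to 5(W), 2(W); every one is W ⇒ L
8: can move to 3, which is L ⇒ W
1: can move to 6, which is L ⇒ W
The L vertices are 3, 4, 6; that is 3 in all.

3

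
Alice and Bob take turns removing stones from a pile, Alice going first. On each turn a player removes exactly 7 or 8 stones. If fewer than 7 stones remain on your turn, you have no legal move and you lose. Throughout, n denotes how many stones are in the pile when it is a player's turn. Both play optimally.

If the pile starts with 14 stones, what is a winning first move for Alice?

Classify positions by backward induction: terminal positions (no move available) are L. From any other position, the mover wins iff some move reaches an L.
n=0: no move → L
n=1: no move → L
n=2: no move → L
n=3: no move → L
n=4: no move → L
n=5: no move → L
n=6: no move → L
n=7: →0(L), so W
n=8: →1(L), so W
n=9: →2(L), so W
n=10: →3(L), so W
n=11: →4(L), so W
n=12: →5(L), so W
n=13: →6(L), so W
n=14: →6(L), so W
From 14, the L positions reachable in one move are: 6.

Remove 8, leaving 6.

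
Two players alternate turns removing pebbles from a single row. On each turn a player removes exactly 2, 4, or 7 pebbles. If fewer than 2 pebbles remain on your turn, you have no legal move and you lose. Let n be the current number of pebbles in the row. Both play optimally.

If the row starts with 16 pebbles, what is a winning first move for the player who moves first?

Label each position W (a win for the player to move) or L (a loss). A position with no legal move is L; any other position is W exactly when some move reaches an L, and L when every move reaches a W.
n=0: no move → L
n=1: no move → L
n=2: →0(L), so W
n=3: →1(L), so W
n=4: →0(L), so W
n=5: →1(L), so W
n=6: →4(W), 2(W) — all W, so L
n=7: →0(L), so W
n=8: →6(L), so W
n=9: →7(W), 5(W), 2(W) — all W, so L
n=10: →6(L), so W
n=11: →9(L), so W
n=12: →10(W), 8(W), 5(W) — all W, so L
n=13: →9(L), so W
n=14: →12(L), so W
n=15: →13(W), 11(W), 8(W) — all W, so L
n=16: →12(L), so W
From 16, the L positions reachable in one move are: 12, 9. Any move reaching one of these is winning.

Remove 4, leaving 12.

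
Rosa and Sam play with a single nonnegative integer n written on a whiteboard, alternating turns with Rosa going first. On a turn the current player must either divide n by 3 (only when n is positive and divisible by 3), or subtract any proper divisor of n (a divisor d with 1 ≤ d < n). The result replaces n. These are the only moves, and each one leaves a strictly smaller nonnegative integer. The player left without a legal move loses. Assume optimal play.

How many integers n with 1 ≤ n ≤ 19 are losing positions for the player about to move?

9

Build the W/L table. Terminal = L. A non-terminal position is W if it has a move to some L; otherwise it is L.
n=0: no move → L
n=1: no move → L
n=2: W (go to 1, an L position)
n=3: W (go to 1, an L position)
n=4: L (options 2(W), 3(W) are all W)
n=5: W (go to 4, an L position)
n=6: W (go to 4, an L position)
n=7: L (sole option 6(W) is W)
n=8: W (go to 4, an L position)
n=9: L (options 3(W), 6(W), 8(W) are all W)
n=10: W (go to 9, an L position)
n=11: L (sole option 10(W) is W)
n=12: W (go to 4, an L position)
n=13: L (sole option 12(W) is W)
n=14: W (go to 7, an L position)
n=15: L (options 5(W), 10(W), 12(W), 14(W) are all W)
n=16: W (go to 15, an L position)
n=17: L (sole option 16(W) is W)
n=18: W (go to 9, an L position)
n=19: L (sole option 18(W) is W)
L entries with 1 ≤ n ≤ 19 (n=0 is outside the asked range and is not counted): n = 1, 4, 7, 9, 11, 13, 15, 17, 19; that makes 9.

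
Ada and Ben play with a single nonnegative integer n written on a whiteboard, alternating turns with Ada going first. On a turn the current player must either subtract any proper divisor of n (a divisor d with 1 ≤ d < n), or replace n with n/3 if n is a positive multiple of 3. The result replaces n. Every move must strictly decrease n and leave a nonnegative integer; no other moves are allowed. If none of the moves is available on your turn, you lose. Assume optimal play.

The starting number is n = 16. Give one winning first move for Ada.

Move to 15.

Positions with no move are L. A position that does have a move is losing for the player to move precisely when every available move leads to a winning position for the opponent. Fill in the labels:
n=0: no move → L
n=1: no move → L
n=2: W (go to 1, an L position)
n=3: W (go to 1, an L position)
n=4: L (options 2(W), 3(W) are all W)
n=5: W (go to 4, an L position)
n=6: W (go to 4, an L position)
n=7: L (sole option 6(W) is W)
n=8: W (go to 4, an L position)
n=9: L (options 3(W), 6(W), 8(W) are all W)
n=10: W (go to 9, an L position)
n=11: L (sole option 10(W) is W)
n=12: W (go to 4, an L position)
n=13: L (sole option 12(W) is W)
n=14: W (go to 7, an L position)
n=15: L (options 5(W), 10(W), 12(W), 14(W) are all W)
n=16: W (go to 15, an L position)
From 16, the L positions reachable in one move are: 15.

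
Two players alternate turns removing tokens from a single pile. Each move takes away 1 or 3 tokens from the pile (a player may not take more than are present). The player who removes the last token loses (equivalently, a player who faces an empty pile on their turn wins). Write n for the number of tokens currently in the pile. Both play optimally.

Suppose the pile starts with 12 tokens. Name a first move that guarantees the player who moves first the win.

Remove 1, leaving 11.

Positions with no move are W. A position that does have a move is losing for the player to move precisely when every available move leads to a winning position for the opponent. Fill in the labels:
n=0: no move; the opponent has just taken the last token and therefore loses → W
n=1: the only move is to 0(W), a W ⇒ L
n=2: can move to 1, which is L ⇒ W
n=3: moves to 2(W), 0(W); every one is W ⇒ L
n=4: can move to 3, which is L ⇒ W
n=5: moves to 4(W), 2(W); every one is W ⇒ L
n=6: can move to 5, which is L ⇒ W
n=7: moves to 6(W), 4(W); every one is W ⇒ L
n=8: can move to 7, which is L ⇒ W
n=9: moves to 8(W), 6(W); every one is W ⇒ L
n=10: can move to 9, which is L ⇒ W
n=11: moves to 10(W), 8(W); every one is W ⇒ L
n=12: can move to 11, which is L ⇒ W
From 12, the L positions reachable in one move are: 11, 9. Any move reaching one of these is winning.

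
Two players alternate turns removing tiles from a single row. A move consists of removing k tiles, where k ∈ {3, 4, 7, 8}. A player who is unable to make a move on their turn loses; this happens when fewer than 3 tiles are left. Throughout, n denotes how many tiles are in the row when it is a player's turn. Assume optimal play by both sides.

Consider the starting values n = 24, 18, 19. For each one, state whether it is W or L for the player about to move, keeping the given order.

Build the W/L table. Terminal = L. A non-terminal position is W if it has a move to some L; otherwise it is L.
n=0: no move → L
n=1: no move → L
n=2: no move → L
n=3: W (go to 0, an L position)
n=4: W (go to 1, an L position)
n=5: W (go to 2, an L position)
n=6: W (go to 2, an L position)
n=7: W (go to 0, an L position)
n=8: W (go to 1, an L position)
n=9: W (go to 2, an L position)
n=10: W (go to 2, an L position)
n=11: L (options 8(W), 7(W), 4(W), 3(W) are all W)
n=12: L (options 9(W), 8(W), 5(W), 4(W) are all W)
n=13: L (options 10(W), 9(W), 6(W), 5(W) are all W)
n=14: W (go to 11, an L position)
n=15: W (go to 12, an L position)
n=16: W (go to 13, an L position)
n=17: W (go to 13, an L position)
n=18: W (go to 11, an L position)
n=19: W (go to 12, an L position)
n=20: W (go to 13, an L position)
n=21: W (go to 13, an L position)
n=22: L (options 19(W), 18(W), 15(W), 14(W) are all W)
n=23: L (options 20(W), 19(W), 16(W), 15(W) are all W)
n=24: L (options 21(W), 20(W), 17(W), 16(W) are all W)

24: L, 18: W, 19: W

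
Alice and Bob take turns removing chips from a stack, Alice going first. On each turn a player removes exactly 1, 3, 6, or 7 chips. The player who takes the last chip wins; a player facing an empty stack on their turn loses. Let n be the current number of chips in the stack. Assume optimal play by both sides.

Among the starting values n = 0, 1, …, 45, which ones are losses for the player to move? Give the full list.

Classify positions by backward induction: terminal positions (no move available) are L. From any other position, the mover wins iff some move reaches an L.
n=0: no move → L
n=1: →0(L), so W
n=2: →1(W) only, which is W, so L
n=3: →2(L), so W
n=4: →3(W), 1(W) — all W, so L
n=5: →4(L), so W
n=6: →0(L), so W
n=7: →4(L), so W
n=8: →2(L), so W
n=9: →2(L), so W
n=10: →4(L), so W
n=11: →4(L), so W
n=12: →11(W), 9(W), 6(W), 5(W) — all W, so L
n=13: →12(L), so W
n=14: →13(W), 11(W), 8(W), 7(W) — all W, so L
n=15: →14(L), so W
n=16: →15(W), 13(W), 10(W), 9(W) — all W, so L
n=17: →16(L), so W
n=18: →12(L), so W
n=19: →16(L), so W
n=20: →14(L), so W
n=21: →14(L), so W
n=22: →16(L), so W
n=23: →16(L), so W
n=24: →23(W), 21(W), 18(W), 17(W) — all W, so L
n=25: →24(L), so W
n=26: →25(W), 23(W), 20(W), 19(W) — all W, so L
n=27: →26(L), so W
n=28: →27(W), 25(W), 22(W), 21(W) — all W, so L
n=29: →28(L), so W
n=30: →24(L), so W
n=31: →28(L), so W
n=32: →26(L), so W
n=33: →26(L), so W
n=34: →28(L), so W
n=35: →28(L), so W
n=36: →35(W), 33(W), 30(W), 29(W) — all W, so L
n=37: →36(L), so W
n=38: →37(W), 35(W), 32(W), 31(W) — all W, so L
n=39: →38(L), so W
n=40: →39(W), 37(W), 34(W), 33(W) — all W, so L
n=41: →40(L), so W
n=42: →36(L), so W
n=43: →40(L), so W
n=44: →38(L), so W
n=45: →38(L), so W
The losing starting values of n are exactly the entries labelled L in this table (12 of them).

0, 2, 4, 12, 14, 16, 24, 26, 28, 36, 38, 40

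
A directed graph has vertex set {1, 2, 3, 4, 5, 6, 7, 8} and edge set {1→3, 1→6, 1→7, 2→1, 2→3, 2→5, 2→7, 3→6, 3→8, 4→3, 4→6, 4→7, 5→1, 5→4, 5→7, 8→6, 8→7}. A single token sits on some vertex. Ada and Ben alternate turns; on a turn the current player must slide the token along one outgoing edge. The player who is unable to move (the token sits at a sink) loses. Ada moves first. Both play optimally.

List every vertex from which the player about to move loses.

6, 7

Build the W/L table. Terminal = L. A non-terminal position is W if it has a move to some L; otherwise it is L.
Every edge goes from a vertex to one that appears earlier in the order 7, 6, 8, 3, 1, 4, 5, 2, so processing vertices in that order labels each vertex after all of its successors.
7: no outgoing edge → L
6: no outgoing edge → L
8: reaches L-position 6 → W
3: reaches L-position 6 → W
1: reaches L-position 6 → W
4: reaches L-position 6 → W
5: reaches L-position 7 → W
2: reaches L-position 7 → W
Reading off the rows marked L gives the requested list; there are 2 such vertices.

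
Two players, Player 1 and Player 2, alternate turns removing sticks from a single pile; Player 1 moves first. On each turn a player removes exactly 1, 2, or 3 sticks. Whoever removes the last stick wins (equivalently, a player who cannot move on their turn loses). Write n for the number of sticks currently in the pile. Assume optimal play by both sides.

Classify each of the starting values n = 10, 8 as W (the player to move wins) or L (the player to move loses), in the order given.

10: W, 8: L

Classify positions by backward induction: terminal positions (no move available) are L. From any other position, the mover wins iff some move reaches an L.
n=0: no move → L
n=1: →0(L), so W
n=2: →0(L), so W
n=3: →0(L), so W
n=4: →3(W), 2(W), 1(W) — all W, so L
n=5: →4(L), so W
n=6: →4(L), so W
n=7: →4(L), so W
n=8: →7(W), 6(W), 5(W) — all W, so L
n=9: →8(L), so W
n=10: →8(L), so W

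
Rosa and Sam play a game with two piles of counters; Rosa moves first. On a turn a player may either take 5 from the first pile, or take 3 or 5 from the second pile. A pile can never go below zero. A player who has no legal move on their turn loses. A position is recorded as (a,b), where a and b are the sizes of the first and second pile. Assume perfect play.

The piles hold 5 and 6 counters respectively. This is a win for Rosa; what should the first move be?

Compute win/loss labels from the base case upward. A position with no move is L. Any other position is W if it can reach an L in one move, else L.
No move ever increases a pile, so every position that can arise here has a ≤ 5 and b ≤ 6; it is enough to label the cells with 0 ≤ a ≤ 5 and 0 ≤ b ≤ 6.
Every move lowers a or b (never raises either), so fill the grid row by row in increasing a, and left to right within a row: each cell's successors are then already labelled.
      b=0  b=1  b=2  b=3  b=4  b=5  b=6
a=0:    L    L    L    W    W    W    W
a=1:    L    L    L    W    W    W    W
a=2:    L    L    L    W    W    W    W
a=3:    L    L    L    W    W    W    W
a=4:    L    L    L    W    W    W    W
a=5:    W    W    W    L    L    L    W
Cells with no legal move (terminal, hence L): (0,0), (0,1), (0,2), (1,0), (1,1), (1,2), (2,0), (2,1), (2,2), (3,0), (3,1), (3,2), (4,0), (4,1), (4,2).
The remaining L cells, each justified by listing all of its moves:
(5,3): only reaches (0,3)(W), (5,0)(W), all W → L
(5,4): only reaches (0,4)(W), (5,1)(W), all W → L
(5,5): only reaches (0,5)(W), (5,2)(W), (5,0)(W), all W → L
Every other cell has at least one move into one of the L cells above, so it is W.
From (5,6), the L positions reachable in one move are: (5,3).

Move to (5,3).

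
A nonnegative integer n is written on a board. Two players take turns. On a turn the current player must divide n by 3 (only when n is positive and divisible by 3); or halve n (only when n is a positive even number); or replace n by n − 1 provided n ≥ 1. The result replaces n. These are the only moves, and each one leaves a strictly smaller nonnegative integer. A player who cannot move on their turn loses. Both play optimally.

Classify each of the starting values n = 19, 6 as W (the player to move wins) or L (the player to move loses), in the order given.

19: L, 6: W

Label each position W (a win for the player to move) or L (a loss). A position with no legal move is L; any other position is W exactly when some move reaches an L, and L when every move reaches a W.
n=0: no move → L
n=1: W (go to 0, an L position)
n=2: L (sole option 1(W) is W)
n=3: W (go to 2, an L position)
n=4: W (go to 2, an L position)
n=5: L (sole option 4(W) is W)
n=6: W (go to 2, an L position)
n=7: L (sole option 6(W) is W)
n=8: W (go to 7, an L position)
n=9: L (options 3(W), 8(W) are all W)
n=10: W (go to 5, an L position)
n=11: L (sole option 10(W) is W)
n=12: W (go to 11, an L position)
n=13: L (sole option 12(W) is W)
n=14: W (go to 7, an L position)
n=15: W (go to 5, an L position)
n=16: L (options 8(W), 15(W) are all W)
n=17: W (go to 16, an L position)
n=18: W (go to 9, an L position)
n=19: L (sole option 18(W) is W)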